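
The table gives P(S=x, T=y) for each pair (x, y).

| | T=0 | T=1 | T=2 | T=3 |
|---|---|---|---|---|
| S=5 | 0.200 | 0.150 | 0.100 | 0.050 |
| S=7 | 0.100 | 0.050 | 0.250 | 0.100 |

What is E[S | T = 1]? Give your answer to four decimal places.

P(T = 1) = 0.200.
Summing S·P(S=x,T=y) over the conditioning event gives 1.100.
E[S | T = 1] = (1.100) / (0.200) = 5.5000.

5.5000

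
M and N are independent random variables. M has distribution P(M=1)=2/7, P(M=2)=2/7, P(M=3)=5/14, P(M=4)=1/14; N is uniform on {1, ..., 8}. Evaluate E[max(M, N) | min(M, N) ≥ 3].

P(min(M, N) ≥ 3) = 9/28.
Summing max(M,N)·P(x,y) over outcomes with min(M, N) ≥ 3 gives 199/112.
E[max(M, N) | min(M, N) ≥ 3] = (199/112) / (9/28) = 199/36.

199/36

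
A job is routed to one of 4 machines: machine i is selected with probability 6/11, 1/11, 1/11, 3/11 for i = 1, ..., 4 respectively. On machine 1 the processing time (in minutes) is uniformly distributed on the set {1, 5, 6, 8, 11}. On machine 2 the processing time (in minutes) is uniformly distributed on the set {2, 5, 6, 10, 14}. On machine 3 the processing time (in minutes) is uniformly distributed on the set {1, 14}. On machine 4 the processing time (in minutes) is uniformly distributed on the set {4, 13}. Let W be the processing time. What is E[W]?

E[W | machine 1] = (1+5+6+8+11)/5 = 31/5.
E[W | machine 2] = (2+5+6+10+14)/5 = 37/5.
E[W | machine 3] = (1+14)/2 = 15/2.
E[W | machine 4] = (4+13)/2 = 17/2.
E[W] = (6/11)·(31/5) + (1/11)·(37/5) + (1/11)·(15/2) + (3/11)·(17/2) = 388/55.

388/55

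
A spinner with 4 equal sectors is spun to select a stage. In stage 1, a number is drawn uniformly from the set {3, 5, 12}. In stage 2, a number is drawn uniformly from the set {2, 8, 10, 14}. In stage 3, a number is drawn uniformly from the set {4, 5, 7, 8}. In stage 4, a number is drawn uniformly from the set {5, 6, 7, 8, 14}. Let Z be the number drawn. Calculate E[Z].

175/24

E[Z | stage 1] = (3+5+12)/3 = 20/3.
E[Z | stage 2] = (2+8+10+14)/4 = 17/2.
E[Z | stage 3] = (4+5+7+8)/4 = 6.
E[Z | stage 4] = (5+6+7+8+14)/5 = 8.
E[Z] = (1/4)·(20/3) + (1/4)·(17/2) + (1/4)·(6) + (1/4)·(8) = 175/24.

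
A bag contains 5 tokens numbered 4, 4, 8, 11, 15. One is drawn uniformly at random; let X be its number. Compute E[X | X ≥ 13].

P(X ≥ 13) = 1/5.
Σ over the event: 15·1/5 = 3.
E[X | X ≥ 13] = (3) / (1/5) = 15.

15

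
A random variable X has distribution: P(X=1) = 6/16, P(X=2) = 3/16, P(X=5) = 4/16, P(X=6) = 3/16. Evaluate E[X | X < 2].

1

P(X < 2) = 3/8.
Σ over the event: 1·3/8 = 3/8.
E[X | X < 2] = (3/8) / (3/8) = 1.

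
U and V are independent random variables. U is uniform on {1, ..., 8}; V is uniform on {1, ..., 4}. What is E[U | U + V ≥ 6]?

62/11

P(U + V ≥ 6) = 11/16.
Summing U·P(x,y) over outcomes with U + V ≥ 6 gives 31/8.
E[U | U + V ≥ 6] = (31/8) / (11/16) = 62/11.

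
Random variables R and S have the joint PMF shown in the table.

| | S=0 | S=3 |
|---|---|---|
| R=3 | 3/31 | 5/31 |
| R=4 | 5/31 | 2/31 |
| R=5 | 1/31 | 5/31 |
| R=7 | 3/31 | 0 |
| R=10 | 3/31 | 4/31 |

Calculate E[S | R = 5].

5/2

P(R = 5) = 6/31.
Summing S·P(R=x,S=y) over the conditioning event gives 15/31.
E[S | R = 5] = (15/31) / (6/31) = 5/2.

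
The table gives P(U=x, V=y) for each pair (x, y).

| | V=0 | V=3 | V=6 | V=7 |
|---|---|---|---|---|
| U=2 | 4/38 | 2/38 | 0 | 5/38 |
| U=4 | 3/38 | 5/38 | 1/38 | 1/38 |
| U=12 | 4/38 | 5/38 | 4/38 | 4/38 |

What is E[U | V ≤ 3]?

152/23

P(V ≤ 3) = 23/38.
Σ U·P over the event = 2·(4/38) + 2·(2/38) + 4·(3/38) + 4·(5/38) + 12·(4/38) + 12·(5/38) = 4.
E[U | V ≤ 3] = (4) / (23/38) = 152/23.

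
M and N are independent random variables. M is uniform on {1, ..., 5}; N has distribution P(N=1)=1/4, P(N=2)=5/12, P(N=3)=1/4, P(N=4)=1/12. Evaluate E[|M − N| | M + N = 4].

P(M + N = 4) = 11/60.
Summing |M−N|·P(x,y) over outcomes with M + N = 4 gives 1/5.
E[|M − N| | M + N = 4] = (1/5) / (11/60) = 12/11.

12/11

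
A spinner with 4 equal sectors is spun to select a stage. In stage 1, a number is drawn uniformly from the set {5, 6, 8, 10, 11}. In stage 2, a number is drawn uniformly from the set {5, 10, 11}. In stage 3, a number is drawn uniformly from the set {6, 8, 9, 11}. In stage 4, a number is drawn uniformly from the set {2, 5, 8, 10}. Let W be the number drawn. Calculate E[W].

E[W | stage 1] = (5+6+8+10+11)/5 = 8.
E[W | stage 2] = (5+10+11)/3 = 26/3.
E[W | stage 3] = (6+8+9+11)/4 = 17/2.
E[W | stage 4] = (2+5+8+10)/4 = 25/4.
By the law of total expectation,
E[W] = (1/4)·(8) + (1/4)·(26/3) + (1/4)·(17/2) + (1/4)·(25/4) = 377/48.

377/48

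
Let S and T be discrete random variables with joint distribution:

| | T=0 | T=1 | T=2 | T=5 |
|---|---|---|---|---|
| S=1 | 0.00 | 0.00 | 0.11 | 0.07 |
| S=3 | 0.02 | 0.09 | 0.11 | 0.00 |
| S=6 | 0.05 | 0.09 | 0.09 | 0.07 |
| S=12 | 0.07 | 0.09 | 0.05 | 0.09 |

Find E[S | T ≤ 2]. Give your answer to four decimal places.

6.0649

P(T ≤ 2) = 0.77.
Summing S·P(S=x,T=y) over the conditioning event gives 4.67.
E[S | T ≤ 2] = (4.67) / (0.77) = 6.0649.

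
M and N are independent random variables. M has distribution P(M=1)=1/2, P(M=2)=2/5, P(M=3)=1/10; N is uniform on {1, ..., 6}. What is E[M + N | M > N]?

7/2

P(M > N) = 1/10.
Summing (M+N)·P(x,y) over outcomes with M > N gives 7/20.
E[M + N | M > N] = (7/20) / (1/10) = 7/2.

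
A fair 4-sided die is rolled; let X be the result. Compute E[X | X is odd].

2

Given X is odd, X is equally likely to be any of {1, 3}.
E[X | X is odd] = (1 + 3) / 2 = 2.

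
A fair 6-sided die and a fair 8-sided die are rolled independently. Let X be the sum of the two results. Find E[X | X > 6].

314/33

P(X > 6) = 11/16.
Σ over the event: 7·1/8 + 8·1/8 + 9·1/8 + 10·5/48 + 11·1/12 + 12·1/16 + 13·1/24 + 14·1/48 = 157/24.
E[X | X > 6] = (157/24) / (11/16) = 314/33.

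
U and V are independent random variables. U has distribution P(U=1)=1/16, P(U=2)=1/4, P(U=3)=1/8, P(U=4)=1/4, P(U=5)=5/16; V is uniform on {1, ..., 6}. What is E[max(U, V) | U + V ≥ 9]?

136/25

P(U + V ≥ 9) = 25/96.
Summing max(U,V)·P(x,y) over outcomes with U + V ≥ 9 gives 17/12.
E[max(U, V) | U + V ≥ 9] = (17/12) / (25/96) = 136/25.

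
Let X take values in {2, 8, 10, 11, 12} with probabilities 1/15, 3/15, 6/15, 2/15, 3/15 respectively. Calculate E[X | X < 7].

2

P(X < 7) = 1/15.
Σ over the event: 2·1/15 = 2/15.
E[X | X < 7] = (2/15) / (1/15) = 2.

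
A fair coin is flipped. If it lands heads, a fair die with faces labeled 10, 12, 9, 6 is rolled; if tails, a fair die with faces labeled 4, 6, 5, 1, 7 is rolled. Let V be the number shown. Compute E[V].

E[V | heads] = (10+12+9+6)/4 = 37/4.
E[V | tails] = (4+6+5+1+7)/5 = 23/5.
E[V] = (1/2)·(37/4) + (1/2)·(23/5) = 277/40.

277/40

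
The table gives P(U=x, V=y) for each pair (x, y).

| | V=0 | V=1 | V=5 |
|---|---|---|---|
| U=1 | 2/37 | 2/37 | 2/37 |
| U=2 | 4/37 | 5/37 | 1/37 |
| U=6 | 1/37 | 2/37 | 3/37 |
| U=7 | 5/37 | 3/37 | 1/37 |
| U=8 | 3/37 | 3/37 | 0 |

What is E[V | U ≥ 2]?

38/31

P(U ≥ 2) = 31/37.
Summing V·P(U=x,V=y) over the conditioning event gives 38/37.
E[V | U ≥ 2] = (38/37) / (31/37) = 38/31.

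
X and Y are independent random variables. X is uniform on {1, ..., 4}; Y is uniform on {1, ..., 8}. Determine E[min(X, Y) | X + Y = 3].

1

Outcomes with X + Y = 3: (1,2), (2,1), each with probability 1/32.
E[min(X, Y) | X + Y = 3] = (1 + 1) / 2 = 1.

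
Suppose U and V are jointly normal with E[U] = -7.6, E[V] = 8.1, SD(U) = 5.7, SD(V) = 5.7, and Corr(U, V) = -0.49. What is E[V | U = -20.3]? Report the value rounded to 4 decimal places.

The regression of V on U has slope ρ·σ_V/σ_U and passes through (μ_U, μ_V).
E[V | U=-20.3] = 8.1 + (-0.49)·(5.7/5.7)·(-20.3 − (-7.6)) = 8.1 + (-0.49)·(-12.7) = 14.3230.

14.3230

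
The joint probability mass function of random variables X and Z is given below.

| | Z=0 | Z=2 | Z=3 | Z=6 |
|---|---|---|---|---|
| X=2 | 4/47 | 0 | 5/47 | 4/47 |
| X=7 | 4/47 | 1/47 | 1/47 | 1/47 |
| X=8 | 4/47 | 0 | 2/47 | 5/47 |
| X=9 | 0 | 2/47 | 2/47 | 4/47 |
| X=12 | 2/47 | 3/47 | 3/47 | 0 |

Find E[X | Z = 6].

13/2

P(Z = 6) = 14/47.
Σ X·P over the event = 2·(4/47) + 7·(1/47) + 8·(5/47) + 9·(4/47) = 91/47.
E[X | Z = 6] = (91/47) / (14/47) = 13/2.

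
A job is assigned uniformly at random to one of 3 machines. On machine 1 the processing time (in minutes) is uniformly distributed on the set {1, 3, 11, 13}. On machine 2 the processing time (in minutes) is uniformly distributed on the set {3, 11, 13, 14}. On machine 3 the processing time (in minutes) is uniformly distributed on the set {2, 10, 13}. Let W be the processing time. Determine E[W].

307/36

E[W | machine 1] = (1+3+11+13)/4 = 7.
E[W | machine 2] = (3+11+13+14)/4 = 41/4.
E[W | machine 3] = (2+10+13)/3 = 25/3.
E[W] = (1/3)·(7) + (1/3)·(41/4) + (1/3)·(25/3) = 307/36.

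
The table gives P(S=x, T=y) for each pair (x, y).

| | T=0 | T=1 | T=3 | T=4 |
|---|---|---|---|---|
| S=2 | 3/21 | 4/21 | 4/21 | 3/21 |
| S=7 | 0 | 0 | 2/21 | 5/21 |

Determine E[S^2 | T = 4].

257/8

P(T = 4) = 8/21.
Σ S^2·P over the event = 4·(3/21) + 49·(5/21) = 257/21.
E[S^2 | T = 4] = (257/21) / (8/21) = 257/8.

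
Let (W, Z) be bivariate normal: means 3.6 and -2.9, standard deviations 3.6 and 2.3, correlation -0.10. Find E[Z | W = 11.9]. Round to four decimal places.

For a bivariate normal, E[Z | W=x] = μ_Z + ρ·(σ_Z/σ_W)·(x − μ_W).
E[Z | W=11.9] = -2.9 + (-0.10)·(2.3/3.6)·(11.9 − (3.6)) = -2.9 + (-0.063889)·(8.3) = -3.4303.

-3.4303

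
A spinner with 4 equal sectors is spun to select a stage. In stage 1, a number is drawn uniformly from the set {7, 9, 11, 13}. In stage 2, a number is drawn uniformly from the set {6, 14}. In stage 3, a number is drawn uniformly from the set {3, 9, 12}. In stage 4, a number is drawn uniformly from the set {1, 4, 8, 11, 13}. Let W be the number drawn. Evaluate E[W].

177/20

E[W | stage 1] = (7+9+11+13)/4 = 10.
E[W | stage 2] = (6+14)/2 = 10.
E[W | stage 3] = (3+9+12)/3 = 8.
E[W | stage 4] = (1+4+8+11+13)/5 = 37/5.
E[W] = (1/4)·(10) + (1/4)·(10) + (1/4)·(8) + (1/4)·(37/5) = 177/20.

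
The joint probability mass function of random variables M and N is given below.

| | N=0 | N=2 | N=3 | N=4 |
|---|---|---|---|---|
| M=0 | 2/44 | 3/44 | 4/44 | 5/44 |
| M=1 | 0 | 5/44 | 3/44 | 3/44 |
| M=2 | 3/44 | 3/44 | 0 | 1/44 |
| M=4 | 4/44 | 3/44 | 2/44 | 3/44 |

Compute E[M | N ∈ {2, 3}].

34/23

P(N ∈ {2, 3}) = 23/44.
Σ M·P over the event = 0·(3/44) + 0·(4/44) + 1·(5/44) + 1·(3/44) + 2·(3/44) + 4·(3/44) + 4·(2/44) = 17/22.
E[M | N ∈ {2, 3}] = (17/22) / (23/44) = 34/23.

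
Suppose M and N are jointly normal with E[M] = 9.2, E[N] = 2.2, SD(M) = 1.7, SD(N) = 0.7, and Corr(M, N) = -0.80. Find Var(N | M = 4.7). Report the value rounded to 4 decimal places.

The conditional variance in a bivariate normal is σ_N²(1 − ρ²), independent of x.
Var(N | M=4.7) = (0.7)²·(1 − (-0.80)²) = 0.49·0.36 = 0.1764.

0.1764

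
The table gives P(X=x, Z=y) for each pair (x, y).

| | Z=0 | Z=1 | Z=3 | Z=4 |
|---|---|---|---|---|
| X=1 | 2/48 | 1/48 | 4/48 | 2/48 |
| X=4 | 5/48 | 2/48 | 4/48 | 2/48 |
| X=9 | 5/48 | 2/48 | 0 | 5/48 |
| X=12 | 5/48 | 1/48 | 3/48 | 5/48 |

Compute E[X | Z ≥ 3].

P(Z ≥ 3) = 25/48.
Σ X·P over the event = 1·(4/48) + 1·(2/48) + 4·(4/48) + 4·(2/48) + 9·(5/48) + 12·(3/48) + 12·(5/48) = 57/16.
E[X | Z ≥ 3] = (57/16) / (25/48) = 171/25.

171/25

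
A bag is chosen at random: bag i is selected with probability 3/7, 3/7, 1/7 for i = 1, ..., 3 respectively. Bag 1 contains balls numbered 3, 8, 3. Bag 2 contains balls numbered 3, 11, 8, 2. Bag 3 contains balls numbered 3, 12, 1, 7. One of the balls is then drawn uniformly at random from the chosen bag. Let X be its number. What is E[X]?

151/28

E[X | bag 1] = (3+8+3)/3 = 14/3.
E[X | bag 2] = (3+11+8+2)/4 = 6.
E[X | bag 3] = (3+12+1+7)/4 = 23/4.
By the law of total expectation,
E[X] = (3/7)·(14/3) + (3/7)·(6) + (1/7)·(23/4) = 151/28.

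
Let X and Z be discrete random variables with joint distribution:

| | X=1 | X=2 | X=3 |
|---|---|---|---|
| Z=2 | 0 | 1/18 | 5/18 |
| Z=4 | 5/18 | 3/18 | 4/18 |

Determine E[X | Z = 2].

17/6

P(Z = 2) = 1/3.
Σ X·P over the event = 2·(1/18) + 3·(5/18) = 17/18.
E[X | Z = 2] = (17/18) / (1/3) = 17/6.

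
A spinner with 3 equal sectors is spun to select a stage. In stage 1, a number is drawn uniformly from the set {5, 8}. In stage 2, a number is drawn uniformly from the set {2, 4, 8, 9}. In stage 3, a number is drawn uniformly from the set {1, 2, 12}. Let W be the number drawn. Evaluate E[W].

E[W | stage 1] = (5+8)/2 = 13/2.
E[W | stage 2] = (2+4+8+9)/4 = 23/4.
E[W | stage 3] = (1+2+12)/3 = 5.
By the law of total expectation,
E[W] = (1/3)·(13/2) + (1/3)·(23/4) + (1/3)·(5) = 23/4.

23/4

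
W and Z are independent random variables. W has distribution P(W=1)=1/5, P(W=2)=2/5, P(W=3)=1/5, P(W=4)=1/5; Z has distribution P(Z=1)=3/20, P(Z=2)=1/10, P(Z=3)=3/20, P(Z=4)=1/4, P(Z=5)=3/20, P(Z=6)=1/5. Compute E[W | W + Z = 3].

7/4

P(W + Z = 3) = 2/25.
Summing W·P(x,y) over outcomes with W + Z = 3 gives 7/50.
E[W | W + Z = 3] = (7/50) / (2/25) = 7/4.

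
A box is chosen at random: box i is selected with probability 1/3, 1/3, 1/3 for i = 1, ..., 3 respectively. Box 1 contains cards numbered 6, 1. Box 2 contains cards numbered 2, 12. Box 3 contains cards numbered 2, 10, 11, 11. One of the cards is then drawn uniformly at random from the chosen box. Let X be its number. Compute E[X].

E[X | box 1] = (6+1)/2 = 7/2.
E[X | box 2] = (2+12)/2 = 7.
E[X | box 3] = (2+10+11+11)/4 = 17/2.
By the law of total expectation,
E[X] = (1/3)·(7/2) + (1/3)·(7) + (1/3)·(17/2) = 19/3.

19/3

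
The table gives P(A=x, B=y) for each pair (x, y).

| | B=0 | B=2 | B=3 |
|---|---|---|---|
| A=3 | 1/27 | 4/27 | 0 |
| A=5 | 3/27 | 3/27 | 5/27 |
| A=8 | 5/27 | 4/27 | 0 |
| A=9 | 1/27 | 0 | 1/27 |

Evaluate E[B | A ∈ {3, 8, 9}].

P(A ∈ {3, 8, 9}) = 16/27.
Summing B·P(A=x,B=y) over the conditioning event gives 19/27.
E[B | A ∈ {3, 8, 9}] = (19/27) / (16/27) = 19/16.

19/16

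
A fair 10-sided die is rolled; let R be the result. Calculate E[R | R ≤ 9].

5

Given R ≤ 9, R is equally likely to be any of {1, 2, 3, 4, 5, 6, 7, 8, 9}.
E[R | R ≤ 9] = (1 + 2 + 3 + 4 + 5 + 6 + 7 + 8 + 9) / 9 = 5.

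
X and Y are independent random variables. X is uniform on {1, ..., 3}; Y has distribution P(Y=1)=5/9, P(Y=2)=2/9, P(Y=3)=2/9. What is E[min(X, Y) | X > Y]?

7/6

P(X > Y) = 4/9.
Summing min(X,Y)·P(x,y) over outcomes with X > Y gives 14/27.
E[min(X, Y) | X > Y] = (14/27) / (4/9) = 7/6.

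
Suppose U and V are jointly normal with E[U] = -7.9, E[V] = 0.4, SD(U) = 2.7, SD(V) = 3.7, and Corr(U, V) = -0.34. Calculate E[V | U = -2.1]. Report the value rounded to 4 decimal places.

-2.3024

E[V | U=x] = μ_V + ρ(σ_V/σ_U)(x − μ_U) for jointly normal variables.
E[V | U=-2.1] = 0.4 + (-0.34)·(3.7/2.7)·(-2.1 − (-7.9)) = 0.4 + (-0.46593)·(5.8) = -2.3024.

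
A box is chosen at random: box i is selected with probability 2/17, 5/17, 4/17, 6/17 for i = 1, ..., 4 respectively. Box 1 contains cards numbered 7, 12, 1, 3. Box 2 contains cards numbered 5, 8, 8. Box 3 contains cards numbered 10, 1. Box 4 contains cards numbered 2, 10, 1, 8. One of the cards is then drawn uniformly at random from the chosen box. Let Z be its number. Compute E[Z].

100/17

E[Z | box 1] = (7+12+1+3)/4 = 23/4.
E[Z | box 2] = (5+8+8)/3 = 7.
E[Z | box 3] = (10+1)/2 = 11/2.
E[Z | box 4] = (2+10+1+8)/4 = 21/4.
E[Z] = (2/17)·(23/4) + (5/17)·(7) + (4/17)·(11/2) + (6/17)·(21/4) = 100/17.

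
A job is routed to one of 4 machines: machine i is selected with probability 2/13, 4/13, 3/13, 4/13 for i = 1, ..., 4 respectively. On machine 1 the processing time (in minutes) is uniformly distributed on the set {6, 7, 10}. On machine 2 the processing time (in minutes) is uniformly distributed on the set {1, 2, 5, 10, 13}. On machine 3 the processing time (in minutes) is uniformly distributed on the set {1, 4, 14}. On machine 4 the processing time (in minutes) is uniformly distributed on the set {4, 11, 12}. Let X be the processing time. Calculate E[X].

E[X | machine 1] = (6+7+10)/3 = 23/3.
E[X | machine 2] = (1+2+5+10+13)/5 = 31/5.
E[X | machine 3] = (1+4+14)/3 = 19/3.
E[X | machine 4] = (4+11+12)/3 = 9.
By the law of total expectation,
E[X] = (2/13)·(23/3) + (4/13)·(31/5) + (3/13)·(19/3) + (4/13)·(9) = 1427/195.

1427/195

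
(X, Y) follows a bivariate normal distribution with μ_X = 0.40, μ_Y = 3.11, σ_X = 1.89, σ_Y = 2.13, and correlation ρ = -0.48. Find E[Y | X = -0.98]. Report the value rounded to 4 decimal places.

For a bivariate normal, E[Y | X=x] = μ_Y + ρ·(σ_Y/σ_X)·(x − μ_X).
E[Y | X=-0.98] = 3.11 + (-0.48)·(2.13/1.89)·(-0.98 − (0.40)) = 3.11 + (-0.54095)·(-1.38) = 3.8565.

3.8565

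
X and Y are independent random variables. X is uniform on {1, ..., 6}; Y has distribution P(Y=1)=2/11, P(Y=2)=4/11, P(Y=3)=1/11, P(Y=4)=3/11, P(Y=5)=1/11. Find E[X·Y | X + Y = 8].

14

P(X + Y = 8) = 3/22.
Summing XY·P(x,y) over outcomes with X + Y = 8 gives 21/11.
E[X·Y | X + Y = 8] = (21/11) / (3/22) = 14.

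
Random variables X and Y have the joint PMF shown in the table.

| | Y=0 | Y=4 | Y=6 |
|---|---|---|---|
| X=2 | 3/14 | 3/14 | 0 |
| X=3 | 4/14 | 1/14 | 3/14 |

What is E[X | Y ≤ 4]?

P(Y ≤ 4) = 11/14.
Σ X·P over the event = 2·(3/14) + 2·(3/14) + 3·(4/14) + 3·(1/14) = 27/14.
E[X | Y ≤ 4] = (27/14) / (11/14) = 27/11.

27/11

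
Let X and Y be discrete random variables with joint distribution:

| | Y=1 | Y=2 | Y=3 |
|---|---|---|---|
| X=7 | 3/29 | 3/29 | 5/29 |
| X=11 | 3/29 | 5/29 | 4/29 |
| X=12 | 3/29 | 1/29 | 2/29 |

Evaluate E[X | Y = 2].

P(Y = 2) = 9/29.
Σ X·P over the event = 7·(3/29) + 11·(5/29) + 12·(1/29) = 88/29.
E[X | Y = 2] = (88/29) / (9/29) = 88/9.

88/9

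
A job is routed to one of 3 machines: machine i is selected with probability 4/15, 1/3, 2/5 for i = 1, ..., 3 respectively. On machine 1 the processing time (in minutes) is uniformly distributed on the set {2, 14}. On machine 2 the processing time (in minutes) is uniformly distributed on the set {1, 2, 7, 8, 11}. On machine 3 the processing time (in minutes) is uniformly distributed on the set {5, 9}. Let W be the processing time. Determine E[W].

103/15

E[W | machine 1] = (2+14)/2 = 8.
E[W | machine 2] = (1+2+7+8+11)/5 = 29/5.
E[W | machine 3] = (5+9)/2 = 7.
E[W] = (4/15)·(8) + (1/3)·(29/5) + (2/5)·(7) = 103/15.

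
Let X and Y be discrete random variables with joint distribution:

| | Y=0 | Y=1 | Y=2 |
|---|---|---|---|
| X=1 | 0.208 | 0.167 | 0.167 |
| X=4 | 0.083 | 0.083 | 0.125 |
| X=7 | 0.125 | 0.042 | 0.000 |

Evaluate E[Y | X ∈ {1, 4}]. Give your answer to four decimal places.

P(X ∈ {1, 4}) = 0.833.
Σ Y·P over the event = 0·(0.208) + 1·(0.167) + 2·(0.167) + 0·(0.083) + 1·(0.083) + 2·(0.125) = 0.834.
E[Y | X ∈ {1, 4}] = (0.834) / (0.833) = 1.0012.

1.0012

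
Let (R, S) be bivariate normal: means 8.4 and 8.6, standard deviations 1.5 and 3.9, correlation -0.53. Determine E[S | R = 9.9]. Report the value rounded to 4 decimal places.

6.5330

The regression of S on R has slope ρ·σ_S/σ_R and passes through (μ_R, μ_S).
E[S | R=9.9] = 8.6 + (-0.53)·(3.9/1.5)·(9.9 − (8.4)) = 8.6 + (-1.378)·(1.5) = 6.5330.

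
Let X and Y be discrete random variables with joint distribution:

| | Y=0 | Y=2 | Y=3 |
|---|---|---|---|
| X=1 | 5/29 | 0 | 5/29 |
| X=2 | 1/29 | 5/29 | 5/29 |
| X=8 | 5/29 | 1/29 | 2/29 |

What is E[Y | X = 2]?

P(X = 2) = 11/29.
Σ Y·P over the event = 0·(1/29) + 2·(5/29) + 3·(5/29) = 25/29.
E[Y | X = 2] = (25/29) / (11/29) = 25/11.

25/11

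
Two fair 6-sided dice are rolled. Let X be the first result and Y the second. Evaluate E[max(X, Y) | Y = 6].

Outcomes with Y = 6: (1,6), (2,6), (3,6), (4,6), (5,6), (6,6), each with probability 1/36.
E[max(X, Y) | Y = 6] = (6 + 6 + 6 + 6 + 6 + 6) / 6 = 6.

6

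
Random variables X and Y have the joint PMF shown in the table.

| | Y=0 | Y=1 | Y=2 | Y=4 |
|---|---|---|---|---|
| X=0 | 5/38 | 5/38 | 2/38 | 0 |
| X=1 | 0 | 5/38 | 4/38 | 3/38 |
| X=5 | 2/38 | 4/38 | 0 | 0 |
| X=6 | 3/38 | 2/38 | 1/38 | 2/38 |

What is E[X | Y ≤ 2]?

P(Y ≤ 2) = 33/38.
Summing X·P(X=x,Y=y) over the conditioning event gives 75/38.
E[X | Y ≤ 2] = (75/38) / (33/38) = 25/11.

25/11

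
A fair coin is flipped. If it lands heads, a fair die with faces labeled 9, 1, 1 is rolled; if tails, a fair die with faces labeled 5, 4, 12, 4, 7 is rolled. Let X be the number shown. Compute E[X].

151/30

E[X | heads] = (9+1+1)/3 = 11/3.
E[X | tails] = (5+4+12+4+7)/5 = 32/5.
By the law of total expectation,
E[X] = (1/2)·(11/3) + (1/2)·(32/5) = 151/30.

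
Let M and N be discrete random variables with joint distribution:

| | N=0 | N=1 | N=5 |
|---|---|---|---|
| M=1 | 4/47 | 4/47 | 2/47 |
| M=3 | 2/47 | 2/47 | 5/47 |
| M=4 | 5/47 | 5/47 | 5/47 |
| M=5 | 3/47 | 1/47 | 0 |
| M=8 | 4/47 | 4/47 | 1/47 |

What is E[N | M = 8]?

P(M = 8) = 9/47.
Σ N·P over the event = 0·(4/47) + 1·(4/47) + 5·(1/47) = 9/47.
E[N | M = 8] = (9/47) / (9/47) = 1.

1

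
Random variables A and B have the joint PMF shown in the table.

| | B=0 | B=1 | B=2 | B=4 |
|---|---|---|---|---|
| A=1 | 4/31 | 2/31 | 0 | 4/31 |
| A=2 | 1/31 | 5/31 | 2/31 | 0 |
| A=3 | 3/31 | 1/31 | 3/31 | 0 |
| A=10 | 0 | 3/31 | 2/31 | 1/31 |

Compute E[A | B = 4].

P(B = 4) = 5/31.
Σ A·P over the event = 1·(4/31) + 10·(1/31) = 14/31.
E[A | B = 4] = (14/31) / (5/31) = 14/5.

14/5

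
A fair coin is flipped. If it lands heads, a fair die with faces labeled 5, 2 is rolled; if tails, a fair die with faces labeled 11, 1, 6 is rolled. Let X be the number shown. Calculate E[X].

E[X | heads] = (5+2)/2 = 7/2.
E[X | tails] = (11+1+6)/3 = 6.
By the law of total expectation,
E[X] = (1/2)·(7/2) + (1/2)·(6) = 19/4.

19/4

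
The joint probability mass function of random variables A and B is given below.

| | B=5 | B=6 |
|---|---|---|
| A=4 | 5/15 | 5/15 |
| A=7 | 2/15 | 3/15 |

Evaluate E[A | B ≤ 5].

P(B ≤ 5) = 7/15.
Σ A·P over the event = 4·(5/15) + 7·(2/15) = 34/15.
E[A | B ≤ 5] = (34/15) / (7/15) = 34/7.

34/7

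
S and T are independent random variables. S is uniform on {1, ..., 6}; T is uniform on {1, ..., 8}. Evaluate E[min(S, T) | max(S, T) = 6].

P(max(S, T) = 6) = 11/48.
Summing min(S,T)·P(x,y) over outcomes with max(S, T) = 6 gives 3/4.
E[min(S, T) | max(S, T) = 6] = (3/4) / (11/48) = 36/11.

36/11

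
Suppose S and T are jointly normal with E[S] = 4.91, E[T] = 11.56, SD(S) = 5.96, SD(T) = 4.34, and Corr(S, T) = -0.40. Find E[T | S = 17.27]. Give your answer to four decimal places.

For a bivariate normal, E[T | S=x] = μ_T + ρ·(σ_T/σ_S)·(x − μ_S).
E[T | S=17.27] = 11.56 + (-0.40)·(4.34/5.96)·(17.27 − (4.91)) = 11.56 + (-0.29128)·(12.36) = 7.9598.

7.9598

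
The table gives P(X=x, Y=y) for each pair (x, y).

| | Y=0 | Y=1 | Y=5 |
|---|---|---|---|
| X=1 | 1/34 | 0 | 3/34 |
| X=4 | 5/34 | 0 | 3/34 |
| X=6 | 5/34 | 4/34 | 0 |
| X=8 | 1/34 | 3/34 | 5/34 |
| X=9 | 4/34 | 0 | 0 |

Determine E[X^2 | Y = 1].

48

P(Y = 1) = 7/34.
Σ X^2·P over the event = 36·(4/34) + 64·(3/34) = 168/17.
E[X^2 | Y = 1] = (168/17) / (7/34) = 48.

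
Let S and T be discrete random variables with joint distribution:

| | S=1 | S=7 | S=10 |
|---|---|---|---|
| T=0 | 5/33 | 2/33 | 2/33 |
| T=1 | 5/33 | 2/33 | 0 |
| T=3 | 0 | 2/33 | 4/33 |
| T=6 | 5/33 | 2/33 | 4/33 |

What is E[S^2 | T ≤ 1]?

203/8

P(T ≤ 1) = 16/33.
Σ S^2·P over the event = 1·(5/33) + 1·(5/33) + 49·(2/33) + 49·(2/33) + 100·(2/33) = 406/33.
E[S^2 | T ≤ 1] = (406/33) / (16/33) = 203/8.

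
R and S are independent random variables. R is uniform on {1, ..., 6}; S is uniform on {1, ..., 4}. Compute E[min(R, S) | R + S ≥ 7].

P(R + S ≥ 7) = 5/12.
Summing min(R,S)·P(x,y) over outcomes with R + S ≥ 7 gives 29/24.
E[min(R, S) | R + S ≥ 7] = (29/24) / (5/12) = 29/10.

29/10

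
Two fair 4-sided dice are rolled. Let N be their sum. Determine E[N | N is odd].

5

P(N is odd) = 1/2.
Σ over the event: 3·1/8 + 5·1/4 + 7·1/8 = 5/2.
E[N | N is odd] = (5/2) / (1/2) = 5.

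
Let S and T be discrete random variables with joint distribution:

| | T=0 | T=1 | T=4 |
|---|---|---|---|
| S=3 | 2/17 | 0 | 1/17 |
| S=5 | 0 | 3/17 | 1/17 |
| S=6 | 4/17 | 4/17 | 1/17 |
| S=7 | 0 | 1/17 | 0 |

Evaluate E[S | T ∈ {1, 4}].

60/11

P(T ∈ {1, 4}) = 11/17.
Σ S·P over the event = 3·(1/17) + 5·(3/17) + 5·(1/17) + 6·(4/17) + 6·(1/17) + 7·(1/17) = 60/17.
E[S | T ∈ {1, 4}] = (60/17) / (11/17) = 60/11.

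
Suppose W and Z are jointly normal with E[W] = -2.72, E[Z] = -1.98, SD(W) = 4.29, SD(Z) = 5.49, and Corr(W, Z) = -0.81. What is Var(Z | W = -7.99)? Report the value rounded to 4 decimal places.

10.3652

The conditional variance in a bivariate normal is σ_Z²(1 − ρ²), independent of x.
Var(Z | W=-7.99) = (5.49)²·(1 − (-0.81)²) = 30.1401·0.3439 = 10.3652.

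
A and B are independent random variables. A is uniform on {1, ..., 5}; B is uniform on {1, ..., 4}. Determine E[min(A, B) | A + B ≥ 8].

Outcomes with A + B ≥ 8: (4,4), (5,3), (5,4), each with probability 1/20.
E[min(A, B) | A + B ≥ 8] = (4 + 3 + 4) / 3 = 11/3.

11/3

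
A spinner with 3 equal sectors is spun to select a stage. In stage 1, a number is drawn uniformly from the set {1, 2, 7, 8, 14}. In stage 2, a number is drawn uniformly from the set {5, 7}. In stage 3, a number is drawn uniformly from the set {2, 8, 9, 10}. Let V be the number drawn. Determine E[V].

131/20

E[V | stage 1] = (1+2+7+8+14)/5 = 32/5.
E[V | stage 2] = (5+7)/2 = 6.
E[V | stage 3] = (2+8+9+10)/4 = 29/4.
E[V] = (1/3)·(32/5) + (1/3)·(6) + (1/3)·(29/4) = 131/20.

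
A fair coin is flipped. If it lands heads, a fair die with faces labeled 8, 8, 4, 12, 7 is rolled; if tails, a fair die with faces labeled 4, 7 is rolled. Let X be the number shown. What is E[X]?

E[X | heads] = (8+8+4+12+7)/5 = 39/5.
E[X | tails] = (4+7)/2 = 11/2.
E[X] = (1/2)·(39/5) + (1/2)·(11/2) = 133/20.

133/20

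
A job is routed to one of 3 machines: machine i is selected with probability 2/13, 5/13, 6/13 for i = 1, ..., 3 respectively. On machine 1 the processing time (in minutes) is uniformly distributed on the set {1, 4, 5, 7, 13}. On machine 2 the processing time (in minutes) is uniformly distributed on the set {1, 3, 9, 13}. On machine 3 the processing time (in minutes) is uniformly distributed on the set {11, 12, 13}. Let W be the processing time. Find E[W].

E[W | machine 1] = (1+4+5+7+13)/5 = 6.
E[W | machine 2] = (1+3+9+13)/4 = 13/2.
E[W | machine 3] = (11+12+13)/3 = 12.
By the law of total expectation,
E[W] = (2/13)·(6) + (5/13)·(13/2) + (6/13)·(12) = 233/26.

233/26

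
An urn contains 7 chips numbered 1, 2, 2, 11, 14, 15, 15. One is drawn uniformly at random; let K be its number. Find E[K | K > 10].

55/4

P(K > 10) = 4/7.
Σ over the event: 11·1/7 + 14·1/7 + 15·2/7 = 55/7.
E[K | K > 10] = (55/7) / (4/7) = 55/4.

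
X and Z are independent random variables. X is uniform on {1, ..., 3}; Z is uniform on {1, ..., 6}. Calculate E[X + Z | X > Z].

4

Outcomes with X > Z: (2,1), (3,1), (3,2), each with probability 1/18.
E[X + Z | X > Z] = (3 + 4 + 5) / 3 = 4.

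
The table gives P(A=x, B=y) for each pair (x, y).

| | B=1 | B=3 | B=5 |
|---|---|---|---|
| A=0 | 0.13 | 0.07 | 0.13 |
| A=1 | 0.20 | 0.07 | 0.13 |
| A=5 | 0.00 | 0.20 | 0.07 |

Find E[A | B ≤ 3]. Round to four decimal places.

P(B ≤ 3) = 0.67.
Σ A·P over the event = 0·(0.13) + 0·(0.07) + 1·(0.20) + 1·(0.07) + 5·(0.20) = 1.27.
E[A | B ≤ 3] = (1.27) / (0.67) = 1.8955.

1.8955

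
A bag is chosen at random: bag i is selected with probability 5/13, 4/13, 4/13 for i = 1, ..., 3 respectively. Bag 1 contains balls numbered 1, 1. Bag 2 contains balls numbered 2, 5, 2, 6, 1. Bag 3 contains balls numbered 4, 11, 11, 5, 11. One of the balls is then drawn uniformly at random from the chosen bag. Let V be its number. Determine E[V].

E[V | bag 1] = (1+1)/2 = 1.
E[V | bag 2] = (2+5+2+6+1)/5 = 16/5.
E[V | bag 3] = (4+11+11+5+11)/5 = 42/5.
E[V] = (5/13)·(1) + (4/13)·(16/5) + (4/13)·(42/5) = 257/65.

257/65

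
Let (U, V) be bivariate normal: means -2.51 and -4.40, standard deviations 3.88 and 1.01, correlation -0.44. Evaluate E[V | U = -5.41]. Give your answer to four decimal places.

For a bivariate normal, E[V | U=x] = μ_V + ρ·(σ_V/σ_U)·(x − μ_U).
E[V | U=-5.41] = -4.40 + (-0.44)·(1.01/3.88)·(-5.41 − (-2.51)) = -4.40 + (-0.11454)·(-2.9) = -4.0678.

-4.0678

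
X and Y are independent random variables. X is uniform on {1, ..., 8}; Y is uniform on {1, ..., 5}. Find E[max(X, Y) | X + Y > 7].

P(X + Y > 7) = 1/2.
Summing max(X,Y)·P(x,y) over outcomes with X + Y > 7 gives 16/5.
E[max(X, Y) | X + Y > 7] = (16/5) / (1/2) = 32/5.

32/5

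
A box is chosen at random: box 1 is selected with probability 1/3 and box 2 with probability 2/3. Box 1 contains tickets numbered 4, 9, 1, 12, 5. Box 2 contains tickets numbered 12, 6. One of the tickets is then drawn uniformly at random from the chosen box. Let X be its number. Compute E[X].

E[X | box 1] = (4+9+1+12+5)/5 = 31/5.
E[X | box 2] = (12+6)/2 = 9.
E[X] = (1/3)·(31/5) + (2/3)·(9) = 121/15.

121/15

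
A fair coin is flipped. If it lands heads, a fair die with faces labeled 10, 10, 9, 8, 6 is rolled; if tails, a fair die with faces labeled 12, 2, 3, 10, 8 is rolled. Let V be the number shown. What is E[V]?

39/5

E[V | heads] = (10+10+9+8+6)/5 = 43/5.
E[V | tails] = (12+2+3+10+8)/5 = 7.
E[V] = (1/2)·(43/5) + (1/2)·(7) = 39/5.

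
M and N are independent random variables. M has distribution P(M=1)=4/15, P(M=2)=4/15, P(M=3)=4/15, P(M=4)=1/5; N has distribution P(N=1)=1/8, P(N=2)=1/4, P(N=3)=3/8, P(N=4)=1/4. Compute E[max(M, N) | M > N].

P(M > N) = 17/60.
Summing max(M,N)·P(x,y) over outcomes with M > N gives 29/30.
E[max(M, N) | M > N] = (29/30) / (17/60) = 58/17.

58/17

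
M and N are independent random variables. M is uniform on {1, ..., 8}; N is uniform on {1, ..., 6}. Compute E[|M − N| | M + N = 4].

P(M + N = 4) = 1/16.
Summing |M−N|·P(x,y) over outcomes with M + N = 4 gives 1/12.
E[|M − N| | M + N = 4] = (1/12) / (1/16) = 4/3.

4/3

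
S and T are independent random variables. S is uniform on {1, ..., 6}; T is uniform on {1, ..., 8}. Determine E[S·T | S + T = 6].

Outcomes with S + T = 6: (1,5), (2,4), (3,3), (4,2), (5,1), each with probability 1/48.
E[S·T | S + T = 6] = (5 + 8 + 9 + 8 + 5) / 5 = 7.

7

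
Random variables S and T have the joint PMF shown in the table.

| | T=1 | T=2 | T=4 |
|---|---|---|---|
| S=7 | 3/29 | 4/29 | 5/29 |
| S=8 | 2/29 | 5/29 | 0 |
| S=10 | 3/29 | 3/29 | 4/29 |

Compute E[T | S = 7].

31/12

P(S = 7) = 12/29.
Σ T·P over the event = 1·(3/29) + 2·(4/29) + 4·(5/29) = 31/29.
E[T | S = 7] = (31/29) / (12/29) = 31/12.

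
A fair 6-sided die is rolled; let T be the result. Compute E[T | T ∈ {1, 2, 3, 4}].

P(T ∈ {1, 2, 3, 4}) = 2/3.
Σ over the event: 1·1/6 + 2·1/6 + 3·1/6 + 4·1/6 = 5/3.
E[T | T ∈ {1, 2, 3, 4}] = (5/3) / (2/3) = 5/2.

5/2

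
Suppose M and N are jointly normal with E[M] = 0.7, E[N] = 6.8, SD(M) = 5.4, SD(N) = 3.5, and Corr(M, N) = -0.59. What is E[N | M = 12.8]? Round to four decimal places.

E[N | M=x] = μ_N + ρ(σ_N/σ_M)(x − μ_M) for jointly normal variables.
E[N | M=12.8] = 6.8 + (-0.59)·(3.5/5.4)·(12.8 − (0.7)) = 6.8 + (-0.382407)·(12.1) = 2.1729.

2.1729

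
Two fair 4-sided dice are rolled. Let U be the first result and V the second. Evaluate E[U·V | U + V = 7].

P(U + V = 7) = 1/8.
Summing UV·P(x,y) over outcomes with U + V = 7 gives 3/2.
E[U·V | U + V = 7] = (3/2) / (1/8) = 12.

12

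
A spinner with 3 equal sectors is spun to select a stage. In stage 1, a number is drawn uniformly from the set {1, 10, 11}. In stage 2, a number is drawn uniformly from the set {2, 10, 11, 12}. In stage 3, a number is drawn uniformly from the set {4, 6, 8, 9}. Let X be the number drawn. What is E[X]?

E[X | stage 1] = (1+10+11)/3 = 22/3.
E[X | stage 2] = (2+10+11+12)/4 = 35/4.
E[X | stage 3] = (4+6+8+9)/4 = 27/4.
E[X] = (1/3)·(22/3) + (1/3)·(35/4) + (1/3)·(27/4) = 137/18.

137/18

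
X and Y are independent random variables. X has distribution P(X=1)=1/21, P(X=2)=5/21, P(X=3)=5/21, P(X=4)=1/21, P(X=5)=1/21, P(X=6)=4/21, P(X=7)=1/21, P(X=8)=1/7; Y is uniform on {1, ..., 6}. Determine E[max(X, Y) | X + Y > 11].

P(X + Y > 11) = 5/42.
Summing max(X,Y)·P(x,y) over outcomes with X + Y > 11 gives 55/63.
E[max(X, Y) | X + Y > 11] = (55/63) / (5/42) = 22/3.

22/3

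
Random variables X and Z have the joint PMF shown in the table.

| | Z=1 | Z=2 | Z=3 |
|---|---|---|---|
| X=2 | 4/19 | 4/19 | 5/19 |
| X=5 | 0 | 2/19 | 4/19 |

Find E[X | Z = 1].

P(Z = 1) = 4/19.
Σ X·P over the event = 2·(4/19) = 8/19.
E[X | Z = 1] = (8/19) / (4/19) = 2.

2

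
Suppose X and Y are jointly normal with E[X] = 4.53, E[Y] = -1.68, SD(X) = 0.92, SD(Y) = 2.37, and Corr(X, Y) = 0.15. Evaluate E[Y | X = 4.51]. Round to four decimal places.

-1.6877

E[Y | X=x] = μ_Y + ρ(σ_Y/σ_X)(x − μ_X) for jointly normal variables.
E[Y | X=4.51] = -1.68 + (0.15)·(2.37/0.92)·(4.51 − (4.53)) = -1.68 + (0.38641)·(-0.02) = -1.6877.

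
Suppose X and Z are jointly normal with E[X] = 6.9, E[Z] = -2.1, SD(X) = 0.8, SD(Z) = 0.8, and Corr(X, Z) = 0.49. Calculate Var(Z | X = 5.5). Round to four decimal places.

0.4863

The conditional variance in a bivariate normal is σ_Z²(1 − ρ²), independent of x.
Var(Z | X=5.5) = (0.8)²·(1 − (0.49)²) = 0.64·0.7599 = 0.4863.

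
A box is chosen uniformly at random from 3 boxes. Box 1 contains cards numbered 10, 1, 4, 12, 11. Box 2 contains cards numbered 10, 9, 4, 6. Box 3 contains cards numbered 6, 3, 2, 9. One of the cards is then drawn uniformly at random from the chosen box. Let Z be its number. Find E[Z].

397/60

E[Z | box 1] = (10+1+4+12+11)/5 = 38/5.
E[Z | box 2] = (10+9+4+6)/4 = 29/4.
E[Z | box 3] = (6+3+2+9)/4 = 5.
By the law of total expectation,
E[Z] = (1/3)·(38/5) + (1/3)·(29/4) + (1/3)·(5) = 397/60.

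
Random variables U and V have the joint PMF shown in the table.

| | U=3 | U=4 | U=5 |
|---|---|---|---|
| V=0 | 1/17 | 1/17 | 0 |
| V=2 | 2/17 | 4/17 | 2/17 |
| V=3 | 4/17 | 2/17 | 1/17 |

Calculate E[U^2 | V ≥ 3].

P(V ≥ 3) = 7/17.
Σ U^2·P over the event = 9·(4/17) + 16·(2/17) + 25·(1/17) = 93/17.
E[U^2 | V ≥ 3] = (93/17) / (7/17) = 93/7.

93/7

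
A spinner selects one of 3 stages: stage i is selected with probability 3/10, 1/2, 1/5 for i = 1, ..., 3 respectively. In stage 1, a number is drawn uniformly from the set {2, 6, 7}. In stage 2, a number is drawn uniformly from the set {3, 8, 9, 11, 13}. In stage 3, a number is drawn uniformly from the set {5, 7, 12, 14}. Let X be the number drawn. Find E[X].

E[X | stage 1] = (2+6+7)/3 = 5.
E[X | stage 2] = (3+8+9+11+13)/5 = 44/5.
E[X | stage 3] = (5+7+12+14)/4 = 19/2.
By the law of total expectation,
E[X] = (3/10)·(5) + (1/2)·(44/5) + (1/5)·(19/2) = 39/5.

39/5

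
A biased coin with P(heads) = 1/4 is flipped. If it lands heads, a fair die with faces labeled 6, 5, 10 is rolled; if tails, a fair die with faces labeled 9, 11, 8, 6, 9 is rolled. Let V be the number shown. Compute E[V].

E[V | heads] = (6+5+10)/3 = 7.
E[V | tails] = (9+11+8+6+9)/5 = 43/5.
E[V] = (1/4)·(7) + (3/4)·(43/5) = 41/5.

41/5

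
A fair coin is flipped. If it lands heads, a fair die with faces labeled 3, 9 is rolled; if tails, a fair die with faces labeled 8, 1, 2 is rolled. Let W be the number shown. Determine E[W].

E[W | heads] = (3+9)/2 = 6.
E[W | tails] = (8+1+2)/3 = 11/3.
E[W] = (1/2)·(6) + (1/2)·(11/3) = 29/6.

29/6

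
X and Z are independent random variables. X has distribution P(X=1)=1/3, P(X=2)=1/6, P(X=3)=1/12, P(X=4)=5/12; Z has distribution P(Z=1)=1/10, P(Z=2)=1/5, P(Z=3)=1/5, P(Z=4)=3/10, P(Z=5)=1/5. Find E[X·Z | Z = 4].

31/3

P(Z = 4) = 3/10.
Summing XZ·P(x,y) over outcomes with Z = 4 gives 31/10.
E[X·Z | Z = 4] = (31/10) / (3/10) = 31/3.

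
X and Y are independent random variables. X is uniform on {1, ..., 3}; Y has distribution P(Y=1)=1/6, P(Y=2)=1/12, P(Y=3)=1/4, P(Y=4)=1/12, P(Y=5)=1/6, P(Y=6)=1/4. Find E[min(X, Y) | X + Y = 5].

P(X + Y = 5) = 5/36.
Summing min(X,Y)·P(x,y) over outcomes with X + Y = 5 gives 1/4.
E[min(X, Y) | X + Y = 5] = (1/4) / (5/36) = 9/5.

9/5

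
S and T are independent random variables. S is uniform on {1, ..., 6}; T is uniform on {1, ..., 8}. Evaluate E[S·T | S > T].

35/3

P(S > T) = 5/16.
Summing ST·P(x,y) over outcomes with S > T gives 175/48.
E[S·T | S > T] = (175/48) / (5/16) = 35/3.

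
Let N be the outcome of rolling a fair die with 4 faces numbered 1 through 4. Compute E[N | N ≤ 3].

2

Given N ≤ 3, N is equally likely to be any of {1, 2, 3}.
E[N | N ≤ 3] = (1 + 2 + 3) / 3 = 2.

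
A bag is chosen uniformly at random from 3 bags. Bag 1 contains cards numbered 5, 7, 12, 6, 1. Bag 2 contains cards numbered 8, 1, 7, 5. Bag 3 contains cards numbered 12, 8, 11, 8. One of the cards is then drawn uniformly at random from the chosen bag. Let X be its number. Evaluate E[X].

E[X | bag 1] = (5+7+12+6+1)/5 = 31/5.
E[X | bag 2] = (8+1+7+5)/4 = 21/4.
E[X | bag 3] = (12+8+11+8)/4 = 39/4.
E[X] = (1/3)·(31/5) + (1/3)·(21/4) + (1/3)·(39/4) = 106/15.

106/15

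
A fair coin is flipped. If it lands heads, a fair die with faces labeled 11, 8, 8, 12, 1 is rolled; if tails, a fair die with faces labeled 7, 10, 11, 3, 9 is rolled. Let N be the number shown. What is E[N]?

E[N | heads] = (11+8+8+12+1)/5 = 8.
E[N | tails] = (7+10+11+3+9)/5 = 8.
By the law of total expectation,
E[N] = (1/2)·(8) + (1/2)·(8) = 8.

8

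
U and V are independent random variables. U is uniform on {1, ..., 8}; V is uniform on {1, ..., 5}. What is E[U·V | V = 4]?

18

Outcomes with V = 4: (1,4), (2,4), (3,4), (4,4), (5,4), (6,4), (7,4), (8,4), each with probability 1/40.
E[U·V | V = 4] = (4 + 8 + 12 + 16 + 20 + 24 + 28 + 32) / 8 = 18.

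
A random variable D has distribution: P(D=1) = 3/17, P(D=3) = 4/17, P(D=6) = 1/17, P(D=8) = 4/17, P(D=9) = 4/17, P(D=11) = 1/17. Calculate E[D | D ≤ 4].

15/7

P(D ≤ 4) = 7/17.
Σ over the event: 1·3/17 + 3·4/17 = 15/17.
E[D | D ≤ 4] = (15/17) / (7/17) = 15/7.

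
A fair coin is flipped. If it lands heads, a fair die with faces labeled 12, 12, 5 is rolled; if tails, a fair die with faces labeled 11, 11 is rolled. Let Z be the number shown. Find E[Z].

31/3

E[Z | heads] = (12+12+5)/3 = 29/3.
E[Z | tails] = (11+11)/2 = 11.
E[Z] = (1/2)·(29/3) + (1/2)·(11) = 31/3.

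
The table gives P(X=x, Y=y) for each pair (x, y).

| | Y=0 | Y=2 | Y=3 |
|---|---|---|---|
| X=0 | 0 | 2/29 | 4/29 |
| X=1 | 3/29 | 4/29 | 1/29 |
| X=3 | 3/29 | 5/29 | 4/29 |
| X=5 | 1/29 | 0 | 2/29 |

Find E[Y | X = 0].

P(X = 0) = 6/29.
Summing Y·P(X=x,Y=y) over the conditioning event gives 16/29.
E[Y | X = 0] = (16/29) / (6/29) = 8/3.

8/3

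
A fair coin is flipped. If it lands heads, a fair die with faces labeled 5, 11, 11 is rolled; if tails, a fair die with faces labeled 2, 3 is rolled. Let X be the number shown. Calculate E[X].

23/4

E[X | heads] = (5+11+11)/3 = 9.
E[X | tails] = (2+3)/2 = 5/2.
E[X] = (1/2)·(9) + (1/2)·(5/2) = 23/4.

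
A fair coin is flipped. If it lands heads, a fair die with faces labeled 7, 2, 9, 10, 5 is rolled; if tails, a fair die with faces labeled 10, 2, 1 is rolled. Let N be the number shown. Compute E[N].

E[N | heads] = (7+2+9+10+5)/5 = 33/5.
E[N | tails] = (10+2+1)/3 = 13/3.
E[N] = (1/2)·(33/5) + (1/2)·(13/3) = 82/15.

82/15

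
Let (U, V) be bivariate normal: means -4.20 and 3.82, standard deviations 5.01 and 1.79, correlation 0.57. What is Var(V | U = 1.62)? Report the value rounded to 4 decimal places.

Var(V | U=x) = (1 − ρ²)·σ_V².
Var(V | U=1.62) = (1.79)²·(1 − (0.57)²) = 3.2041·0.6751 = 2.1631.

2.1631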